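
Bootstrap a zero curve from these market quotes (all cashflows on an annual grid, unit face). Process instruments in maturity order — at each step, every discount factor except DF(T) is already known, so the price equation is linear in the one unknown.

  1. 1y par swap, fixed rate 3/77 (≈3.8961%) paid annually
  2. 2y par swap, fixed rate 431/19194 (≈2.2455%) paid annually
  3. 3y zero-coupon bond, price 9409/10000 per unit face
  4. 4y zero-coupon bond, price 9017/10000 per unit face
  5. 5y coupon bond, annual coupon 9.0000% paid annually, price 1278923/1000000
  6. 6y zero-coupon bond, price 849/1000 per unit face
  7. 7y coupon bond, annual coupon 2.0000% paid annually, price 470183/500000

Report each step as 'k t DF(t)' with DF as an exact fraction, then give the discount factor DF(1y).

step 1 [1y] swap r/1=3/77: DF=(1 − 3/77·(0))/(1+3/77) = 77/80 ≈ 0.962500
step 2 [2y] swap r/1=431/19194: DF=(1 − 431/19194·(0.962500))/(1+431/19194) = 9569/10000 ≈ 0.956900
step 3 [3y] zero: DF = P = 9409/10000 ≈ 0.940900
step 4 [4y] zero: DF = P = 9017/10000 ≈ 0.901700
step 5 [5y] bond c/1=9/100: DF=(1278923/1000000 − 9/100·(0.962500+0.956900+0.940900+0.901700))/(1+9/100) = 8627/10000 ≈ 0.862700
step 6 [6y] zero: DF = P = 849/1000 ≈ 0.849000
step 7 [7y] bond c/1=1/50: DF=(470183/500000 − 1/50·(0.962500+0.956900+0.940900+0.901700+0.862700+0.849000))/(1+1/50) = 4073/5000 ≈ 0.814600

1 1 77/80
2 2 9569/10000
3 3 9409/10000
4 4 9017/10000
5 5 8627/10000
6 6 849/1000
7 7 4073/5000
DF(1y) = 77/80 ≈ 0.962500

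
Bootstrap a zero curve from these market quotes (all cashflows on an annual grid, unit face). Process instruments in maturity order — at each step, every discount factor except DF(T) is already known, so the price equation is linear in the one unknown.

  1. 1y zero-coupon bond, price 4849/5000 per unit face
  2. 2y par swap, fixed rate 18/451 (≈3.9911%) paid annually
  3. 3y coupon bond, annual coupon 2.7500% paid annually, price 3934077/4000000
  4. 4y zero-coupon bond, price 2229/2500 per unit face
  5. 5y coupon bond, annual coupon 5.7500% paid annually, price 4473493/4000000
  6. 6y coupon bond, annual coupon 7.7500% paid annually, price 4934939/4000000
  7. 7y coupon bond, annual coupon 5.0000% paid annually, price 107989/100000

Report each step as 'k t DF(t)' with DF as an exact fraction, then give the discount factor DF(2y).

step 1 [1y] zero: DF = P = 4849/5000 ≈ 0.969800
step 2 [2y] swap r/1=18/451: DF=(1 − 18/451·(0.969800))/(1+18/451) = 2311/2500 ≈ 0.924400
step 3 [3y] bond c/1=11/400: DF=(3934077/4000000 − 11/400·(0.969800+0.924400))/(1+11/400) = 1813/2000 ≈ 0.906500
step 4 [4y] zero: DF = P = 2229/2500 ≈ 0.891600
step 5 [5y] bond c/1=23/400: DF=(4473493/4000000 − 23/400·(0.969800+0.924400+0.906500+0.891600))/(1+23/400) = 1071/1250 ≈ 0.856800
step 6 [6y] bond c/1=31/400: DF=(4934939/4000000 − 31/400·(0.969800+0.924400+0.906500+0.891600+0.856800))/(1+31/400) = 4089/5000 ≈ 0.817800
step 7 [7y] bond c/1=1/20: DF=(107989/100000 − 1/20·(0.969800+0.924400+0.906500+0.891600+0.856800+0.817800))/(1+1/20) = 7729/10000 ≈ 0.772900

1 1 4849/5000
2 2 2311/2500
3 3 1813/2000
4 4 2229/2500
5 5 1071/1250
6 6 4089/5000
7 7 7729/10000
DF(2y) = 2311/2500 ≈ 0.924400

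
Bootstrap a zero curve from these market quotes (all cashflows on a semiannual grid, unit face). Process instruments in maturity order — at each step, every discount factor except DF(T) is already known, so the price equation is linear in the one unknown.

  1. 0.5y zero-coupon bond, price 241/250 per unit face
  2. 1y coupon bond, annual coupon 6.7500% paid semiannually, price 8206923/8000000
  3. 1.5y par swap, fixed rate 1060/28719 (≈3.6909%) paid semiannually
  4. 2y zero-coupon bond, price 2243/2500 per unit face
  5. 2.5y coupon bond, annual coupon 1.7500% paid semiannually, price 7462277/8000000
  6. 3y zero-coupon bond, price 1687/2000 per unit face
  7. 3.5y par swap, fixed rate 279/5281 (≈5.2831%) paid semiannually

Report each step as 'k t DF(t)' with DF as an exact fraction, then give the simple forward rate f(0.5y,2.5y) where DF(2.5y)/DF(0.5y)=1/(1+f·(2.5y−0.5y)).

1 1/2 241/250
2 1 9609/10000
3 3/2 947/1000
4 2 2243/2500
5 5/2 223/250
6 3 1687/2000
7 7/2 4163/5000
f(0.5y,2.5y) = ((241/250)/(223/250) − 1)/(2) = 9/223 ≈ 4.0359%

step 1 [0.5y] zero: DF = P = 241/250 ≈ 0.964000
step 2 [1y] bond c/2=27/800: DF=(8206923/8000000 − 27/800·(0.964000))/(1+27/800) = 9609/10000 ≈ 0.960900
step 3 [1.5y] swap r/2=530/28719: DF=(1 − 530/28719·(0.964000+0.960900))/(1+530/28719) = 947/1000 ≈ 0.947000
step 4 [2y] zero: DF = P = 2243/2500 ≈ 0.897200
step 5 [2.5y] bond c/2=7/800: DF=(7462277/8000000 − 7/800·(0.964000+0.960900+0.947000+0.897200))/(1+7/800) = 223/250 ≈ 0.892000
step 6 [3y] zero: DF = P = 1687/2000 ≈ 0.843500
step 7 [3.5y] swap r/2=279/10562: DF=(1 − 279/10562·(0.964000+0.960900+0.947000+0.897200+0.892000+0.843500))/(1+279/10562) = 4163/5000 ≈ 0.832600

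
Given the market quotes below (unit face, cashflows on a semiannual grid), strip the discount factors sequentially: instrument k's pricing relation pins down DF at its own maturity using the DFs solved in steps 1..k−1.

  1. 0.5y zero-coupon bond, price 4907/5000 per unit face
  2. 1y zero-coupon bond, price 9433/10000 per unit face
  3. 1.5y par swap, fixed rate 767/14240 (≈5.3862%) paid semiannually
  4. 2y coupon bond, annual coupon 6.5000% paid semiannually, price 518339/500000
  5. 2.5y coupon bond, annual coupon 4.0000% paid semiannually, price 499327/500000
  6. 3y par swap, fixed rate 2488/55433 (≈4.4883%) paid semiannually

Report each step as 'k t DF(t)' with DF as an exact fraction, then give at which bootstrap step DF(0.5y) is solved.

step 1 [0.5y] zero: DF = P = 4907/5000 ≈ 0.981400
step 2 [1y] zero: DF = P = 9433/10000 ≈ 0.943300
step 3 [1.5y] swap r/2=767/28480: DF=(1 − 767/28480·(0.981400+0.943300))/(1+767/28480) = 9233/10000 ≈ 0.923300
step 4 [2y] bond c/2=13/400: DF=(518339/500000 − 13/400·(0.981400+0.943300+0.923300))/(1+13/400) = 1143/1250 ≈ 0.914400
step 5 [2.5y] bond c/2=1/50: DF=(499327/500000 − 1/50·(0.981400+0.943300+0.923300+0.914400))/(1+1/50) = 9053/10000 ≈ 0.905300
step 6 [3y] swap r/2=1244/55433: DF=(1 − 1244/55433·(0.981400+0.943300+0.923300+0.914400+0.905300))/(1+1244/55433) = 2189/2500 ≈ 0.875600

1 1/2 4907/5000
2 1 9433/10000
3 3/2 9233/10000
4 2 1143/1250
5 5/2 9053/10000
6 3 2189/2500
DF(0.5y) is solved at step 1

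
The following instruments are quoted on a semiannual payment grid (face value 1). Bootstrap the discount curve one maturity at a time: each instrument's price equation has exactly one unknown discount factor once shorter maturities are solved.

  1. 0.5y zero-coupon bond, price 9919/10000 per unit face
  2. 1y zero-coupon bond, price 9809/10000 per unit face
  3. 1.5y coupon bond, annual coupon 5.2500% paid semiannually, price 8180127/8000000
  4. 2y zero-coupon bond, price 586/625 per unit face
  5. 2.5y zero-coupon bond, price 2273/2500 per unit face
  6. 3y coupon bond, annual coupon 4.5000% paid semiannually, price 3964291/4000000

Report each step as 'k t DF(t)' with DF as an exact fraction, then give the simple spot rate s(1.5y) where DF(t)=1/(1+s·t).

1 1/2 9919/10000
2 1 9809/10000
3 3/2 9459/10000
4 2 586/625
5 5/2 2273/2500
6 3 2161/2500
s(1.5y) = (1/(9459/10000) − 1)/(3/2) = 1082/28377 ≈ 3.8129%

step 1 [0.5y] zero: DF = P = 9919/10000 ≈ 0.991900
step 2 [1y] zero: DF = P = 9809/10000 ≈ 0.980900
step 3 [1.5y] bond c/2=21/800: DF=(8180127/8000000 − 21/800·(0.991900+0.980900))/(1+21/800) = 9459/10000 ≈ 0.945900
step 4 [2y] zero: DF = P = 586/625 ≈ 0.937600
step 5 [2.5y] zero: DF = P = 2273/2500 ≈ 0.909200
step 6 [3y] bond c/2=9/400: DF=(3964291/4000000 − 9/400·(0.991900+0.980900+0.945900+0.937600+0.909200))/(1+9/400) = 2161/2500 ≈ 0.864400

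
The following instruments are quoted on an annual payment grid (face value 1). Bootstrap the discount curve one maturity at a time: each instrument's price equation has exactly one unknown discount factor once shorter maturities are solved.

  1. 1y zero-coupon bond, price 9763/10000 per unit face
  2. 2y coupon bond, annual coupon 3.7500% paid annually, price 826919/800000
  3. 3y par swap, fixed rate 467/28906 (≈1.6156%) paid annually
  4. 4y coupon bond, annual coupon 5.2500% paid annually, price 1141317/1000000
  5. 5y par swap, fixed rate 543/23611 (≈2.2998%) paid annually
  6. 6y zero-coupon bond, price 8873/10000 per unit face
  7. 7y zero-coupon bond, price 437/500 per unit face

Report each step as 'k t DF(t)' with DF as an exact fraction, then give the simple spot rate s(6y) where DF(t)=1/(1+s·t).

1 1 9763/10000
2 2 961/1000
3 3 9533/10000
4 4 4701/5000
5 5 4457/5000
6 6 8873/10000
7 7 437/500
s(6y) = (1/(8873/10000) − 1)/(6) = 1127/53238 ≈ 2.1169%

step 1 [1y] zero: DF = P = 9763/10000 ≈ 0.976300
step 2 [2y] bond c/1=3/80: DF=(826919/800000 − 3/80·(0.976300))/(1+3/80) = 961/1000 ≈ 0.961000
step 3 [3y] swap r/1=467/28906: DF=(1 − 467/28906·(0.976300+0.961000))/(1+467/28906) = 9533/10000 ≈ 0.953300
step 4 [4y] bond c/1=21/400: DF=(1141317/1000000 − 21/400·(0.976300+0.961000+0.953300))/(1+21/400) = 4701/5000 ≈ 0.940200
step 5 [5y] swap r/1=543/23611: DF=(1 − 543/23611·(0.976300+0.961000+0.953300+0.940200))/(1+543/23611) = 4457/5000 ≈ 0.891400
step 6 [6y] zero: DF = P = 8873/10000 ≈ 0.887300
step 7 [7y] zero: DF = P = 437/500 ≈ 0.874000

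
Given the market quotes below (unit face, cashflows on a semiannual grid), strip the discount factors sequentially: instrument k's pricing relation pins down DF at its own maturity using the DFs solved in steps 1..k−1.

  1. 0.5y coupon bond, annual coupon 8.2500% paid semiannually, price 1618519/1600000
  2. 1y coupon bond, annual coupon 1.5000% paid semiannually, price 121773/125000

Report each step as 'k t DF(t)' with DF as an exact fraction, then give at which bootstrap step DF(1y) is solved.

1 1/2 1943/2000
2 1 9597/10000
DF(1y) is solved at step 2

step 1 [0.5y] bond c/2=33/800: DF=(1618519/1600000 − 33/800·(0))/(1+33/800) = 1943/2000 ≈ 0.971500
step 2 [1y] bond c/2=3/400: DF=(121773/125000 − 3/400·(0.971500))/(1+3/400) = 9597/10000 ≈ 0.959700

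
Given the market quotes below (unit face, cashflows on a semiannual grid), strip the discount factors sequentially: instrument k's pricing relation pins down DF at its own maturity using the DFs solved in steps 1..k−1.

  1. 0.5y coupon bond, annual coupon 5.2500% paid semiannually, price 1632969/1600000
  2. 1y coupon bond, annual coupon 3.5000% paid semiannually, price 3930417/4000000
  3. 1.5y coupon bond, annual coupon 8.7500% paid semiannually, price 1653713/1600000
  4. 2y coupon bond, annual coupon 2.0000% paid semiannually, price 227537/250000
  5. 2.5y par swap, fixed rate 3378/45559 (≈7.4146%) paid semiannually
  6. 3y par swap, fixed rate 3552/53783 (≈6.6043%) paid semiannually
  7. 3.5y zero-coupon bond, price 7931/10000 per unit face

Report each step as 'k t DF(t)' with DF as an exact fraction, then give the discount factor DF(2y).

1 1/2 1989/2000
2 1 4743/5000
3 3/2 568/625
4 2 8729/10000
5 5/2 8311/10000
6 3 514/625
7 7/2 7931/10000
DF(2y) = 8729/10000 ≈ 0.872900

step 1 [0.5y] bond c/2=21/800: DF=(1632969/1600000 − 21/800·(0))/(1+21/800) = 1989/2000 ≈ 0.994500
step 2 [1y] bond c/2=7/400: DF=(3930417/4000000 − 7/400·(0.994500))/(1+7/400) = 4743/5000 ≈ 0.948600
step 3 [1.5y] bond c/2=7/160: DF=(1653713/1600000 − 7/160·(0.994500+0.948600))/(1+7/160) = 568/625 ≈ 0.908800
step 4 [2y] bond c/2=1/100: DF=(227537/250000 − 1/100·(0.994500+0.948600+0.908800))/(1+1/100) = 8729/10000 ≈ 0.872900
step 5 [2.5y] swap r/2=1689/45559: DF=(1 − 1689/45559·(0.994500+0.948600+0.908800+0.872900))/(1+1689/45559) = 8311/10000 ≈ 0.831100
step 6 [3y] swap r/2=1776/53783: DF=(1 − 1776/53783·(0.994500+0.948600+0.908800+0.872900+0.831100))/(1+1776/53783) = 514/625 ≈ 0.822400
step 7 [3.5y] zero: DF = P = 7931/10000 ≈ 0.793100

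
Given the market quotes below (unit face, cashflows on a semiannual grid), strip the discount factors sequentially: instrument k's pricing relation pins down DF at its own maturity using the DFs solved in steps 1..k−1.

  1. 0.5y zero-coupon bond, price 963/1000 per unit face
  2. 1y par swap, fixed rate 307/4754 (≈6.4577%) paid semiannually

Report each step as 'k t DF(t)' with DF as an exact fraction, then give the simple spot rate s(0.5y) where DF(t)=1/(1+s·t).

step 1 [0.5y] zero: DF = P = 963/1000 ≈ 0.963000
step 2 [1y] swap r/2=307/9508: DF=(1 − 307/9508·(0.963000))/(1+307/9508) = 4693/5000 ≈ 0.938600

1 1/2 963/1000
2 1 4693/5000
s(0.5y) = (1/(963/1000) − 1)/(1/2) = 74/963 ≈ 7.6843%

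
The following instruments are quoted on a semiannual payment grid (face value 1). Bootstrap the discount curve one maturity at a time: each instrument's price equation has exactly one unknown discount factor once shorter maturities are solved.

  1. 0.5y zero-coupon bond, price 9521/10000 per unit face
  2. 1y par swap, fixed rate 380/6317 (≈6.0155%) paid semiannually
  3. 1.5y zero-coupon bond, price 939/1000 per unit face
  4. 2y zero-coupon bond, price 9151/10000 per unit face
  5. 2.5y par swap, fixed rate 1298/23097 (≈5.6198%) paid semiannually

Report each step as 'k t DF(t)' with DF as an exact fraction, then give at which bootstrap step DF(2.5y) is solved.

step 1 [0.5y] zero: DF = P = 9521/10000 ≈ 0.952100
step 2 [1y] swap r/2=190/6317: DF=(1 − 190/6317·(0.952100))/(1+190/6317) = 943/1000 ≈ 0.943000
step 3 [1.5y] zero: DF = P = 939/1000 ≈ 0.939000
step 4 [2y] zero: DF = P = 9151/10000 ≈ 0.915100
step 5 [2.5y] swap r/2=649/23097: DF=(1 − 649/23097·(0.952100+0.943000+0.939000+0.915100))/(1+649/23097) = 4351/5000 ≈ 0.870200

1 1/2 9521/10000
2 1 943/1000
3 3/2 939/1000
4 2 9151/10000
5 5/2 4351/5000
DF(2.5y) is solved at step 5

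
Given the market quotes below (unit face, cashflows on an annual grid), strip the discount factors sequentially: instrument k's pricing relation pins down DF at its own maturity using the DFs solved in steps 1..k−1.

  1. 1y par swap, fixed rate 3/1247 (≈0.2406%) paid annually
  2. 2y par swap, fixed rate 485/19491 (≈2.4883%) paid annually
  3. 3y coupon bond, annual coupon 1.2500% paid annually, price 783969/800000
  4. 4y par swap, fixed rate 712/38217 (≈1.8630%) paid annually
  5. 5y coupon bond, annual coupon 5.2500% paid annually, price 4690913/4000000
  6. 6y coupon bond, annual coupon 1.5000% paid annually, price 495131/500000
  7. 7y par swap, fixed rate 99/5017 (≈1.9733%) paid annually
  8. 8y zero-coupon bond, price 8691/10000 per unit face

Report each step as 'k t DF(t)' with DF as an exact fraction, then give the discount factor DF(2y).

step 1 [1y] swap r/1=3/1247: DF=(1 − 3/1247·(0))/(1+3/1247) = 1247/1250 ≈ 0.997600
step 2 [2y] swap r/1=485/19491: DF=(1 − 485/19491·(0.997600))/(1+485/19491) = 1903/2000 ≈ 0.951500
step 3 [3y] bond c/1=1/80: DF=(783969/800000 − 1/80·(0.997600+0.951500))/(1+1/80) = 4719/5000 ≈ 0.943800
step 4 [4y] swap r/1=712/38217: DF=(1 − 712/38217·(0.997600+0.951500+0.943800))/(1+712/38217) = 1161/1250 ≈ 0.928800
step 5 [5y] bond c/1=21/400: DF=(4690913/4000000 − 21/400·(0.997600+0.951500+0.943800+0.928800))/(1+21/400) = 2309/2500 ≈ 0.923600
step 6 [6y] bond c/1=3/200: DF=(495131/500000 − 3/200·(0.997600+0.951500+0.943800+0.928800+0.923600))/(1+3/200) = 1811/2000 ≈ 0.905500
step 7 [7y] swap r/1=99/5017: DF=(1 − 99/5017·(0.997600+0.951500+0.943800+0.928800+0.923600+0.905500))/(1+99/5017) = 8713/10000 ≈ 0.871300
step 8 [8y] zero: DF = P = 8691/10000 ≈ 0.869100

1 1 1247/1250
2 2 1903/2000
3 3 4719/5000
4 4 1161/1250
5 5 2309/2500
6 6 1811/2000
7 7 8713/10000
8 8 8691/10000
DF(2y) = 1903/2000 ≈ 0.951500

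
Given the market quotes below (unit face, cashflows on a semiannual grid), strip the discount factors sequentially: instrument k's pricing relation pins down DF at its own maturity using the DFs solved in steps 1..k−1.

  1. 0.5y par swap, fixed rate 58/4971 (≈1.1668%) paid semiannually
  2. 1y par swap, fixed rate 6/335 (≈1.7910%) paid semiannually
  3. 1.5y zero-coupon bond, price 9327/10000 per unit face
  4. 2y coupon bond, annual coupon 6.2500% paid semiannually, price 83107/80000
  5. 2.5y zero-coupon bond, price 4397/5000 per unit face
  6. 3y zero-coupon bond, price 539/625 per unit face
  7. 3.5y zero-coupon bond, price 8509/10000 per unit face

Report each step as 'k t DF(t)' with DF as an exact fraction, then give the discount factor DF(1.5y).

step 1 [0.5y] swap r/2=29/4971: DF=(1 − 29/4971·(0))/(1+29/4971) = 4971/5000 ≈ 0.994200
step 2 [1y] swap r/2=3/335: DF=(1 − 3/335·(0.994200))/(1+3/335) = 9823/10000 ≈ 0.982300
step 3 [1.5y] zero: DF = P = 9327/10000 ≈ 0.932700
step 4 [2y] bond c/2=1/32: DF=(83107/80000 − 1/32·(0.994200+0.982300+0.932700))/(1+1/32) = 1149/1250 ≈ 0.919200
step 5 [2.5y] zero: DF = P = 4397/5000 ≈ 0.879400
step 6 [3y] zero: DF = P = 539/625 ≈ 0.862400
step 7 [3.5y] zero: DF = P = 8509/10000 ≈ 0.850900

1 1/2 4971/5000
2 1 9823/10000
3 3/2 9327/10000
4 2 1149/1250
5 5/2 4397/5000
6 3 539/625
7 7/2 8509/10000
DF(1.5y) = 9327/10000 ≈ 0.932700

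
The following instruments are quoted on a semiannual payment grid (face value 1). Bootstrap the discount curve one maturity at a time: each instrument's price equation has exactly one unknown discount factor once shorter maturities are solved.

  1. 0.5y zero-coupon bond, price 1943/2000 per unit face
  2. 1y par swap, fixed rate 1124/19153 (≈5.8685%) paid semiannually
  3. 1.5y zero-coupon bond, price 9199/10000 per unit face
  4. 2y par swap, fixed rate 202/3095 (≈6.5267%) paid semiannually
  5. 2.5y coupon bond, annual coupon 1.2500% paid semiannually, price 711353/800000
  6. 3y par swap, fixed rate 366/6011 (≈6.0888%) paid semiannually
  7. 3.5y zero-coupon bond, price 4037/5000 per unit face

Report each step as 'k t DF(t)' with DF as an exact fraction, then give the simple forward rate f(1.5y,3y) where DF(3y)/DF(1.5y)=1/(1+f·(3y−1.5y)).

1 1/2 1943/2000
2 1 4719/5000
3 3/2 9199/10000
4 2 2197/2500
5 5/2 4303/5000
6 3 8353/10000
7 7/2 4037/5000
f(1.5y,3y) = ((9199/10000)/(8353/10000) − 1)/(3/2) = 564/8353 ≈ 6.7521%

step 1 [0.5y] zero: DF = P = 1943/2000 ≈ 0.971500
step 2 [1y] swap r/2=562/19153: DF=(1 − 562/19153·(0.971500))/(1+562/19153) = 4719/5000 ≈ 0.943800
step 3 [1.5y] zero: DF = P = 9199/10000 ≈ 0.919900
step 4 [2y] swap r/2=101/3095: DF=(1 − 101/3095·(0.971500+0.943800+0.919900))/(1+101/3095) = 2197/2500 ≈ 0.878800
step 5 [2.5y] bond c/2=1/160: DF=(711353/800000 − 1/160·(0.971500+0.943800+0.919900+0.878800))/(1+1/160) = 4303/5000 ≈ 0.860600
step 6 [3y] swap r/2=183/6011: DF=(1 − 183/6011·(0.971500+0.943800+0.919900+0.878800+0.860600))/(1+183/6011) = 8353/10000 ≈ 0.835300
step 7 [3.5y] zero: DF = P = 4037/5000 ≈ 0.807400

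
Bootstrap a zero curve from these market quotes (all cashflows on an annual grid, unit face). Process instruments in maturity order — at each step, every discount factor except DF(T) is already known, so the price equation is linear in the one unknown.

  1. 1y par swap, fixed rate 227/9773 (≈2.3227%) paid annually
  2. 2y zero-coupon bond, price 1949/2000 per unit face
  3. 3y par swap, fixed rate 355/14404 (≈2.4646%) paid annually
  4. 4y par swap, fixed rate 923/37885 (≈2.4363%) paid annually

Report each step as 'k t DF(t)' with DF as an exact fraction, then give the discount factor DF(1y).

1 1 9773/10000
2 2 1949/2000
3 3 929/1000
4 4 9077/10000
DF(1y) = 9773/10000 ≈ 0.977300

step 1 [1y] swap r/1=227/9773: DF=(1 − 227/9773·(0))/(1+227/9773) = 9773/10000 ≈ 0.977300
step 2 [2y] zero: DF = P = 1949/2000 ≈ 0.974500
step 3 [3y] swap r/1=355/14404: DF=(1 − 355/14404·(0.977300+0.974500))/(1+355/14404) = 929/1000 ≈ 0.929000
step 4 [4y] swap r/1=923/37885: DF=(1 − 923/37885·(0.977300+0.974500+0.929000))/(1+923/37885) = 9077/10000 ≈ 0.907700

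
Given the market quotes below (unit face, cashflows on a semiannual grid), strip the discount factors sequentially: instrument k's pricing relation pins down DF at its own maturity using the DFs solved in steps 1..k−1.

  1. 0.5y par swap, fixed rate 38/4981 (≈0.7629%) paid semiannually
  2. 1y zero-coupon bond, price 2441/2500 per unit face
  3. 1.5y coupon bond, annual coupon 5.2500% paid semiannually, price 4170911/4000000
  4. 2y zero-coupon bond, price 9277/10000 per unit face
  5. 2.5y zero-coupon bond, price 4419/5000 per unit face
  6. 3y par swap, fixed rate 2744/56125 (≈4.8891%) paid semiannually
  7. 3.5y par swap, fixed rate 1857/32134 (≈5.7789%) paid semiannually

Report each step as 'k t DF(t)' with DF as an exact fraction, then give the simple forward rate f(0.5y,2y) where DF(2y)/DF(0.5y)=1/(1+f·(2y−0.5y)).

1 1/2 4981/5000
2 1 2441/2500
3 3/2 1207/1250
4 2 9277/10000
5 5/2 4419/5000
6 3 2157/2500
7 7/2 8143/10000
f(0.5y,2y) = ((4981/5000)/(9277/10000) − 1)/(3/2) = 1370/27831 ≈ 4.9226%

step 1 [0.5y] swap r/2=19/4981: DF=(1 − 19/4981·(0))/(1+19/4981) = 4981/5000 ≈ 0.996200
step 2 [1y] zero: DF = P = 2441/2500 ≈ 0.976400
step 3 [1.5y] bond c/2=21/800: DF=(4170911/4000000 − 21/800·(0.996200+0.976400))/(1+21/800) = 1207/1250 ≈ 0.965600
step 4 [2y] zero: DF = P = 9277/10000 ≈ 0.927700
step 5 [2.5y] zero: DF = P = 4419/5000 ≈ 0.883800
step 6 [3y] swap r/2=1372/56125: DF=(1 − 1372/56125·(0.996200+0.976400+0.965600+0.927700+0.883800))/(1+1372/56125) = 2157/2500 ≈ 0.862800
step 7 [3.5y] swap r/2=1857/64268: DF=(1 − 1857/64268·(0.996200+0.976400+0.965600+0.927700+0.883800+0.862800))/(1+1857/64268) = 8143/10000 ≈ 0.814300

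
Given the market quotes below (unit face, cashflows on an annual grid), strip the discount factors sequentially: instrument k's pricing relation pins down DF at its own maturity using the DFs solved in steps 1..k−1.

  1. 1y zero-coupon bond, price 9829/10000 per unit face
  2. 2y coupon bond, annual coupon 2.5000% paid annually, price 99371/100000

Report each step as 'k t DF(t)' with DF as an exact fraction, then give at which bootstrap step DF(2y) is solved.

step 1 [1y] zero: DF = P = 9829/10000 ≈ 0.982900
step 2 [2y] bond c/1=1/40: DF=(99371/100000 − 1/40·(0.982900))/(1+1/40) = 1891/2000 ≈ 0.945500

1 1 9829/10000
2 2 1891/2000
DF(2y) is solved at step 2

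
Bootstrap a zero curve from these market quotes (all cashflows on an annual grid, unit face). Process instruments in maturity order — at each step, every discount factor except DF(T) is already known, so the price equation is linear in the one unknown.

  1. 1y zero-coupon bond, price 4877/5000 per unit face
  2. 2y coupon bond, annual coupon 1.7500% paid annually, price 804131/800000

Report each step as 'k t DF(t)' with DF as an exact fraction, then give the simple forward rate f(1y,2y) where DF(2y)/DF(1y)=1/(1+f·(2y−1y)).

1 1 4877/5000
2 2 9711/10000
f(1y,2y) = ((4877/5000)/(9711/10000) − 1)/(1) = 43/9711 ≈ 0.4428%

step 1 [1y] zero: DF = P = 4877/5000 ≈ 0.975400
step 2 [2y] bond c/1=7/400: DF=(804131/800000 − 7/400·(0.975400))/(1+7/400) = 9711/10000 ≈ 0.971100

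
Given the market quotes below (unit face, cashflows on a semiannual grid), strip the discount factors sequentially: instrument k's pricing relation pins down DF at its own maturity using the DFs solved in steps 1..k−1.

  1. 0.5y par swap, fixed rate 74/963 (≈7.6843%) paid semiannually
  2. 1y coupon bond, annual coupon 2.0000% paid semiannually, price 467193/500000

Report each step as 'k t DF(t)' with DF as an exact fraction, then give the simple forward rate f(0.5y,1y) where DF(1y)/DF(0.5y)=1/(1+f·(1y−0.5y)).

1 1/2 963/1000
2 1 2289/2500
f(0.5y,1y) = ((963/1000)/(2289/2500) − 1)/(1/2) = 79/763 ≈ 10.3539%

step 1 [0.5y] swap r/2=37/963: DF=(1 − 37/963·(0))/(1+37/963) = 963/1000 ≈ 0.963000
step 2 [1y] bond c/2=1/100: DF=(467193/500000 − 1/100·(0.963000))/(1+1/100) = 2289/2500 ≈ 0.915600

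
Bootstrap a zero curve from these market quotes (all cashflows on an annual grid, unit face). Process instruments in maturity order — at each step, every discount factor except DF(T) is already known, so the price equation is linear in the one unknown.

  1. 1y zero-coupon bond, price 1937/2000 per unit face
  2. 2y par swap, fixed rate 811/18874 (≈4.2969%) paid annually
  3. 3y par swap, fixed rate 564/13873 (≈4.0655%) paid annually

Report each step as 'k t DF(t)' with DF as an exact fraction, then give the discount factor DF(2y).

step 1 [1y] zero: DF = P = 1937/2000 ≈ 0.968500
step 2 [2y] swap r/1=811/18874: DF=(1 − 811/18874·(0.968500))/(1+811/18874) = 9189/10000 ≈ 0.918900
step 3 [3y] swap r/1=564/13873: DF=(1 − 564/13873·(0.968500+0.918900))/(1+564/13873) = 1109/1250 ≈ 0.887200

1 1 1937/2000
2 2 9189/10000
3 3 1109/1250
DF(2y) = 9189/10000 ≈ 0.918900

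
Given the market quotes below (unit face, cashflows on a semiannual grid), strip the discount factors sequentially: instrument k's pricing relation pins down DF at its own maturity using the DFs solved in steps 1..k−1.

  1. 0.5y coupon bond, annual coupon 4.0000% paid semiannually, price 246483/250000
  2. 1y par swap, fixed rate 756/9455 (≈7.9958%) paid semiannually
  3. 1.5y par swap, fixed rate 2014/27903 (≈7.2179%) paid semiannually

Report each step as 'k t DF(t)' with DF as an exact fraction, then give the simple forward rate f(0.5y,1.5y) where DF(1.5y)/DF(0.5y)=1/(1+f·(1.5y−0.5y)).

1 1/2 4833/5000
2 1 2311/2500
3 3/2 8993/10000
f(0.5y,1.5y) = ((4833/5000)/(8993/10000) − 1)/(1) = 673/8993 ≈ 7.4836%

step 1 [0.5y] bond c/2=1/50: DF=(246483/250000 − 1/50·(0))/(1+1/50) = 4833/5000 ≈ 0.966600
step 2 [1y] swap r/2=378/9455: DF=(1 − 378/9455·(0.966600))/(1+378/9455) = 2311/2500 ≈ 0.924400
step 3 [1.5y] swap r/2=1007/27903: DF=(1 − 1007/27903·(0.966600+0.924400))/(1+1007/27903) = 8993/10000 ≈ 0.899300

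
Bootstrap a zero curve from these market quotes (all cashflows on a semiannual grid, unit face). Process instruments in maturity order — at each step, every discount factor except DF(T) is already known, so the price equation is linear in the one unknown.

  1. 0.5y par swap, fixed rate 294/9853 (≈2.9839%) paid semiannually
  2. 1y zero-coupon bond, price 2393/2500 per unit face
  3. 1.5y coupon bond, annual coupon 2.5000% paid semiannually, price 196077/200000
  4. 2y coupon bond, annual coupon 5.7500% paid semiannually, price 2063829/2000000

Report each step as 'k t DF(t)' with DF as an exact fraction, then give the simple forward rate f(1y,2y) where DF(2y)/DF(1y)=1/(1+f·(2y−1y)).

1 1/2 9853/10000
2 1 2393/2500
3 3/2 9443/10000
4 2 1153/1250
f(1y,2y) = ((2393/2500)/(1153/1250) − 1)/(1) = 87/2306 ≈ 3.7728%

step 1 [0.5y] swap r/2=147/9853: DF=(1 − 147/9853·(0))/(1+147/9853) = 9853/10000 ≈ 0.985300
step 2 [1y] zero: DF = P = 2393/2500 ≈ 0.957200
step 3 [1.5y] bond c/2=1/80: DF=(196077/200000 − 1/80·(0.985300+0.957200))/(1+1/80) = 9443/10000 ≈ 0.944300
step 4 [2y] bond c/2=23/800: DF=(2063829/2000000 − 23/800·(0.985300+0.957200+0.944300))/(1+23/800) = 1153/1250 ≈ 0.922400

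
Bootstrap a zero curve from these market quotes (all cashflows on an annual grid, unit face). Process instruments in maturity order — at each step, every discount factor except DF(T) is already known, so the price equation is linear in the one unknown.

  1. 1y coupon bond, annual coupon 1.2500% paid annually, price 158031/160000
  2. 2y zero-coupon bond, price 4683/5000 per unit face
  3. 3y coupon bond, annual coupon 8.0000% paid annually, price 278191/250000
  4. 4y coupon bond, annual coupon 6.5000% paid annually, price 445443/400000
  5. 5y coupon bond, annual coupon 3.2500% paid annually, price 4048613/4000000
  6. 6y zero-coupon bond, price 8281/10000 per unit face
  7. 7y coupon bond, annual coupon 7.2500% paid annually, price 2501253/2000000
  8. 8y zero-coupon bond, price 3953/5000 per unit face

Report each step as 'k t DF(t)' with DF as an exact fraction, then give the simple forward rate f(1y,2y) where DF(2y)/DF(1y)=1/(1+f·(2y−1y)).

step 1 [1y] bond c/1=1/80: DF=(158031/160000 − 1/80·(0))/(1+1/80) = 1951/2000 ≈ 0.975500
step 2 [2y] zero: DF = P = 4683/5000 ≈ 0.936600
step 3 [3y] bond c/1=2/25: DF=(278191/250000 − 2/25·(0.975500+0.936600))/(1+2/25) = 8887/10000 ≈ 0.888700
step 4 [4y] bond c/1=13/200: DF=(445443/400000 − 13/200·(0.975500+0.936600+0.888700))/(1+13/200) = 8747/10000 ≈ 0.874700
step 5 [5y] bond c/1=13/400: DF=(4048613/4000000 − 13/400·(0.975500+0.936600+0.888700+0.874700))/(1+13/400) = 4323/5000 ≈ 0.864600
step 6 [6y] zero: DF = P = 8281/10000 ≈ 0.828100
step 7 [7y] bond c/1=29/400: DF=(2501253/2000000 − 29/400·(0.975500+0.936600+0.888700+0.874700+0.864600+0.828100))/(1+29/400) = 502/625 ≈ 0.803200
step 8 [8y] zero: DF = P = 3953/5000 ≈ 0.790600

1 1 1951/2000
2 2 4683/5000
3 3 8887/10000
4 4 8747/10000
5 5 4323/5000
6 6 8281/10000
7 7 502/625
8 8 3953/5000
f(1y,2y) = ((1951/2000)/(4683/5000) − 1)/(1) = 389/9366 ≈ 4.1533%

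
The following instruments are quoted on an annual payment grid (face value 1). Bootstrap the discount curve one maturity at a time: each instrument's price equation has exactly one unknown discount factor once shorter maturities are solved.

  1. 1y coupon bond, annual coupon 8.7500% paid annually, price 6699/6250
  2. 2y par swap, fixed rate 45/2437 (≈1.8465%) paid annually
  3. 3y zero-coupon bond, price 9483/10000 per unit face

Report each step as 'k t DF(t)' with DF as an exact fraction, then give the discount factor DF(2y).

step 1 [1y] bond c/1=7/80: DF=(6699/6250 − 7/80·(0))/(1+7/80) = 616/625 ≈ 0.985600
step 2 [2y] swap r/1=45/2437: DF=(1 − 45/2437·(0.985600))/(1+45/2437) = 241/250 ≈ 0.964000
step 3 [3y] zero: DF = P = 9483/10000 ≈ 0.948300

1 1 616/625
2 2 241/250
3 3 9483/10000
DF(2y) = 241/250 ≈ 0.964000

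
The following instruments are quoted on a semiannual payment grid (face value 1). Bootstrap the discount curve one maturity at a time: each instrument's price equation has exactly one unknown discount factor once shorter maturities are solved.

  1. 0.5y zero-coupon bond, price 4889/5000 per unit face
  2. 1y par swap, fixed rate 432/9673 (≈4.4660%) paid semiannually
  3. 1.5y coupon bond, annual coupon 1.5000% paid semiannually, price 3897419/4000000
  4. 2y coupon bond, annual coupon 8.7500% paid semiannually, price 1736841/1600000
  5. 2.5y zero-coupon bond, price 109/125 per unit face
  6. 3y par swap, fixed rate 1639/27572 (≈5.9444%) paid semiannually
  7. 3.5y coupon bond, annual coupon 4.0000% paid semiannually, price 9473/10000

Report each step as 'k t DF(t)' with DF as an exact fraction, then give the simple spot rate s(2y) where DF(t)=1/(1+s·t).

step 1 [0.5y] zero: DF = P = 4889/5000 ≈ 0.977800
step 2 [1y] swap r/2=216/9673: DF=(1 − 216/9673·(0.977800))/(1+216/9673) = 598/625 ≈ 0.956800
step 3 [1.5y] bond c/2=3/400: DF=(3897419/4000000 − 3/400·(0.977800+0.956800))/(1+3/400) = 9527/10000 ≈ 0.952700
step 4 [2y] bond c/2=7/160: DF=(1736841/1600000 − 7/160·(0.977800+0.956800+0.952700))/(1+7/160) = 919/1000 ≈ 0.919000
step 5 [2.5y] zero: DF = P = 109/125 ≈ 0.872000
step 6 [3y] swap r/2=1639/55144: DF=(1 − 1639/55144·(0.977800+0.956800+0.952700+0.919000+0.872000))/(1+1639/55144) = 8361/10000 ≈ 0.836100
step 7 [3.5y] bond c/2=1/50: DF=(9473/10000 − 1/50·(0.977800+0.956800+0.952700+0.919000+0.872000+0.836100))/(1+1/50) = 4103/5000 ≈ 0.820600

1 1/2 4889/5000
2 1 598/625
3 3/2 9527/10000
4 2 919/1000
5 5/2 109/125
6 3 8361/10000
7 7/2 4103/5000
s(2y) = (1/(919/1000) − 1)/(2) = 81/1838 ≈ 4.4070%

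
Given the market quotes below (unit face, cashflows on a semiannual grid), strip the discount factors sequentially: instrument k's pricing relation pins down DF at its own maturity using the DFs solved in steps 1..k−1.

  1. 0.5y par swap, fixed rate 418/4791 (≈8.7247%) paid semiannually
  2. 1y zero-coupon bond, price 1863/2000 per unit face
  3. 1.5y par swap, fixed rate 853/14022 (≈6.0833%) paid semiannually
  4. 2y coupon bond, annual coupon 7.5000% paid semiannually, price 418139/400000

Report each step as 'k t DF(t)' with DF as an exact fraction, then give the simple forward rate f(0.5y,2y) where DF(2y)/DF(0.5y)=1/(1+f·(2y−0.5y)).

1 1/2 4791/5000
2 1 1863/2000
3 3/2 9147/10000
4 2 4531/5000
f(0.5y,2y) = ((4791/5000)/(4531/5000) − 1)/(3/2) = 520/13593 ≈ 3.8255%

step 1 [0.5y] swap r/2=209/4791: DF=(1 − 209/4791·(0))/(1+209/4791) = 4791/5000 ≈ 0.958200
step 2 [1y] zero: DF = P = 1863/2000 ≈ 0.931500
step 3 [1.5y] swap r/2=853/28044: DF=(1 − 853/28044·(0.958200+0.931500))/(1+853/28044) = 9147/10000 ≈ 0.914700
step 4 [2y] bond c/2=3/80: DF=(418139/400000 − 3/80·(0.958200+0.931500+0.914700))/(1+3/80) = 4531/5000 ≈ 0.906200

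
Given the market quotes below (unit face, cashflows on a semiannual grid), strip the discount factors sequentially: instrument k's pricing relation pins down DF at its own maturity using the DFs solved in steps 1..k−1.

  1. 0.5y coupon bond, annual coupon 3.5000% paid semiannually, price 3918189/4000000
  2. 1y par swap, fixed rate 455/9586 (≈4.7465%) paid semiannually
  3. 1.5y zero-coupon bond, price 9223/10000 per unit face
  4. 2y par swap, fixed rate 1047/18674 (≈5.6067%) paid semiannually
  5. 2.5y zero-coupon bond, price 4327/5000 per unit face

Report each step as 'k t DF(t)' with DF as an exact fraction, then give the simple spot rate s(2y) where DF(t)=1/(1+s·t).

step 1 [0.5y] bond c/2=7/400: DF=(3918189/4000000 − 7/400·(0))/(1+7/400) = 9627/10000 ≈ 0.962700
step 2 [1y] swap r/2=455/19172: DF=(1 − 455/19172·(0.962700))/(1+455/19172) = 1909/2000 ≈ 0.954500
step 3 [1.5y] zero: DF = P = 9223/10000 ≈ 0.922300
step 4 [2y] swap r/2=1047/37348: DF=(1 − 1047/37348·(0.962700+0.954500+0.922300))/(1+1047/37348) = 8953/10000 ≈ 0.895300
step 5 [2.5y] zero: DF = P = 4327/5000 ≈ 0.865400

1 1/2 9627/10000
2 1 1909/2000
3 3/2 9223/10000
4 2 8953/10000
5 5/2 4327/5000
s(2y) = (1/(8953/10000) − 1)/(2) = 1047/17906 ≈ 5.8472%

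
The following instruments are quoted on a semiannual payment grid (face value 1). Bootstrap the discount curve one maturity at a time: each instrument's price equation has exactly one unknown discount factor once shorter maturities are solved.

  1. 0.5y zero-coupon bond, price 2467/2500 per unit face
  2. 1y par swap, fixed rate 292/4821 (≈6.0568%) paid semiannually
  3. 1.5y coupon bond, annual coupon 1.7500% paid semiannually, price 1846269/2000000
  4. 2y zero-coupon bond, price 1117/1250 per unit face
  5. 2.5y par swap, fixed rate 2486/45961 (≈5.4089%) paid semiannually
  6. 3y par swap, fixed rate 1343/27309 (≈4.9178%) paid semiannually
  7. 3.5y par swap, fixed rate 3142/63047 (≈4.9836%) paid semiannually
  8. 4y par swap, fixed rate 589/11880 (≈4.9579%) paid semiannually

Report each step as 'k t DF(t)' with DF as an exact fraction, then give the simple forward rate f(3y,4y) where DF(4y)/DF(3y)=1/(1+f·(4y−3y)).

1 1/2 2467/2500
2 1 1177/1250
3 3/2 1123/1250
4 2 1117/1250
5 5/2 8757/10000
6 3 8657/10000
7 7/2 8429/10000
8 4 8233/10000
f(3y,4y) = ((8657/10000)/(8233/10000) − 1)/(1) = 424/8233 ≈ 5.1500%

step 1 [0.5y] zero: DF = P = 2467/2500 ≈ 0.986800
step 2 [1y] swap r/2=146/4821: DF=(1 − 146/4821·(0.986800))/(1+146/4821) = 1177/1250 ≈ 0.941600
step 3 [1.5y] bond c/2=7/800: DF=(1846269/2000000 − 7/800·(0.986800+0.941600))/(1+7/800) = 1123/1250 ≈ 0.898400
step 4 [2y] zero: DF = P = 1117/1250 ≈ 0.893600
step 5 [2.5y] swap r/2=1243/45961: DF=(1 − 1243/45961·(0.986800+0.941600+0.898400+0.893600))/(1+1243/45961) = 8757/10000 ≈ 0.875700
step 6 [3y] swap r/2=1343/54618: DF=(1 − 1343/54618·(0.986800+0.941600+0.898400+0.893600+0.875700))/(1+1343/54618) = 8657/10000 ≈ 0.865700
step 7 [3.5y] swap r/2=1571/63047: DF=(1 − 1571/63047·(0.986800+0.941600+0.898400+0.893600+0.875700+0.865700))/(1+1571/63047) = 8429/10000 ≈ 0.842900
step 8 [4y] swap r/2=589/23760: DF=(1 − 589/23760·(0.986800+0.941600+0.898400+0.893600+0.875700+0.865700+0.842900))/(1+589/23760) = 8233/10000 ≈ 0.823300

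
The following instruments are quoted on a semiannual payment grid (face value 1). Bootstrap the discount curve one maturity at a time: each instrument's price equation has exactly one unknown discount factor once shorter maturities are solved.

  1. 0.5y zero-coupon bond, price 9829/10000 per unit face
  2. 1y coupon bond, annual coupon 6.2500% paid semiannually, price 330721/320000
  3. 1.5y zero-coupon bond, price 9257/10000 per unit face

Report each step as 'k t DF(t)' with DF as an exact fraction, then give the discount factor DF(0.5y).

step 1 [0.5y] zero: DF = P = 9829/10000 ≈ 0.982900
step 2 [1y] bond c/2=1/32: DF=(330721/320000 − 1/32·(0.982900))/(1+1/32) = 2431/2500 ≈ 0.972400
step 3 [1.5y] zero: DF = P = 9257/10000 ≈ 0.925700

1 1/2 9829/10000
2 1 2431/2500
3 3/2 9257/10000
DF(0.5y) = 9829/10000 ≈ 0.982900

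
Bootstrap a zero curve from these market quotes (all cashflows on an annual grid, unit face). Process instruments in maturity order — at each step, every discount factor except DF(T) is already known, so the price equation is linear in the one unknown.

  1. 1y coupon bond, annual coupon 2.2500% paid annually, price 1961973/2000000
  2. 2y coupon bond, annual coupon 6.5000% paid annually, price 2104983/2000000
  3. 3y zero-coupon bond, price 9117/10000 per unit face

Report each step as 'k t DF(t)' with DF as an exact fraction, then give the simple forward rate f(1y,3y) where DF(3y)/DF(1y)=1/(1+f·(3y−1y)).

step 1 [1y] bond c/1=9/400: DF=(1961973/2000000 − 9/400·(0))/(1+9/400) = 4797/5000 ≈ 0.959400
step 2 [2y] bond c/1=13/200: DF=(2104983/2000000 − 13/200·(0.959400))/(1+13/200) = 9297/10000 ≈ 0.929700
step 3 [3y] zero: DF = P = 9117/10000 ≈ 0.911700

1 1 4797/5000
2 2 9297/10000
3 3 9117/10000
f(1y,3y) = ((4797/5000)/(9117/10000) − 1)/(2) = 53/2026 ≈ 2.6160%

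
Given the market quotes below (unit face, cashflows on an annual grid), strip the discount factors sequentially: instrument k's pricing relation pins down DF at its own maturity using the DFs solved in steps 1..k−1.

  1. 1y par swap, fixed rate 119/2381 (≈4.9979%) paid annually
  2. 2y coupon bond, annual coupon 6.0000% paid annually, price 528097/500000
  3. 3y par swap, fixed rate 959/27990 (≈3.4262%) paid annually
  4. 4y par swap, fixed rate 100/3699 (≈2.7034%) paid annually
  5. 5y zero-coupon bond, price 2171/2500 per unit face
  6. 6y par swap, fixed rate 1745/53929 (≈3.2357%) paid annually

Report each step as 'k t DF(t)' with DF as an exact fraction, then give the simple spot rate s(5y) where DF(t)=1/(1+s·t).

step 1 [1y] swap r/1=119/2381: DF=(1 − 119/2381·(0))/(1+119/2381) = 2381/2500 ≈ 0.952400
step 2 [2y] bond c/1=3/50: DF=(528097/500000 − 3/50·(0.952400))/(1+3/50) = 377/400 ≈ 0.942500
step 3 [3y] swap r/1=959/27990: DF=(1 − 959/27990·(0.952400+0.942500))/(1+959/27990) = 9041/10000 ≈ 0.904100
step 4 [4y] swap r/1=100/3699: DF=(1 − 100/3699·(0.952400+0.942500+0.904100))/(1+100/3699) = 9/10 ≈ 0.900000
step 5 [5y] zero: DF = P = 2171/2500 ≈ 0.868400
step 6 [6y] swap r/1=1745/53929: DF=(1 − 1745/53929·(0.952400+0.942500+0.904100+0.900000+0.868400))/(1+1745/53929) = 1651/2000 ≈ 0.825500

1 1 2381/2500
2 2 377/400
3 3 9041/10000
4 4 9/10
5 5 2171/2500
6 6 1651/2000
s(5y) = (1/(2171/2500) − 1)/(5) = 329/10855 ≈ 3.0309%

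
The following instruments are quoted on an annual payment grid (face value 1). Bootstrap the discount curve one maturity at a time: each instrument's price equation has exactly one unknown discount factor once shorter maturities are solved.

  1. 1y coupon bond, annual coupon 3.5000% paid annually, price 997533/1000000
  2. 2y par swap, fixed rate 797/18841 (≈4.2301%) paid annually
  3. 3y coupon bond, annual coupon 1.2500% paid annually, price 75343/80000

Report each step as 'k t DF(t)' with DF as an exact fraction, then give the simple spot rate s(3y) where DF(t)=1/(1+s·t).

step 1 [1y] bond c/1=7/200: DF=(997533/1000000 − 7/200·(0))/(1+7/200) = 4819/5000 ≈ 0.963800
step 2 [2y] swap r/1=797/18841: DF=(1 − 797/18841·(0.963800))/(1+797/18841) = 9203/10000 ≈ 0.920300
step 3 [3y] bond c/1=1/80: DF=(75343/80000 − 1/80·(0.963800+0.920300))/(1+1/80) = 9069/10000 ≈ 0.906900

1 1 4819/5000
2 2 9203/10000
3 3 9069/10000
s(3y) = (1/(9069/10000) − 1)/(3) = 931/27207 ≈ 3.4219%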